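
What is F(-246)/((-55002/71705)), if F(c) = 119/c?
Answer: 8532895/13530492 ≈ 0.63064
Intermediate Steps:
F(-246)/((-55002/71705)) = (119/(-246))/((-55002/71705)) = (119*(-1/246))/((-55002*1/71705)) = -119/(246*(-55002/71705)) = -119/246*(-71705/55002) = 8532895/13530492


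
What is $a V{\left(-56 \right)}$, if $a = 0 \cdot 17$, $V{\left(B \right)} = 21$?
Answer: $0$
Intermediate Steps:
$a = 0$
$a V{\left(-56 \right)} = 0 \cdot 21 = 0$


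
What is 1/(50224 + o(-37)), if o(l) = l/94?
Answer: 94/4721019 ≈ 1.9911e-5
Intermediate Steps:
o(l) = l/94 (o(l) = l*(1/94) = l/94)
1/(50224 + o(-37)) = 1/(50224 + (1/94)*(-37)) = 1/(50224 - 37/94) = 1/(4721019/94) = 94/4721019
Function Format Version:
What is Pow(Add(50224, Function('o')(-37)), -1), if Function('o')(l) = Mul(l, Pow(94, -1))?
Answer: Rational(94, 4721019) ≈ 1.9911e-5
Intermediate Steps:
Function('o')(l) = Mul(Rational(1, 94), l) (Function('o')(l) = Mul(l, Rational(1, 94)) = Mul(Rational(1, 94), l))
Pow(Add(50224, Function('o')(-37)), -1) = Pow(Add(50224, Mul(Rational(1, 94), -37)), -1) = Pow(Add(50224, Rational(-37, 94)), -1) = Pow(Rational(4721019, 94), -1) = Rational(94, 4721019)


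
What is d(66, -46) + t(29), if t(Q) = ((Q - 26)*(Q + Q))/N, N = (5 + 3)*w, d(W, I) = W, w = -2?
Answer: 441/8 ≈ 55.125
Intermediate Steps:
N = -16 (N = (5 + 3)*(-2) = 8*(-2) = -16)
t(Q) = -Q*(-26 + Q)/8 (t(Q) = ((Q - 26)*(Q + Q))/(-16) = ((-26 + Q)*(2*Q))*(-1/16) = (2*Q*(-26 + Q))*(-1/16) = -Q*(-26 + Q)/8)
d(66, -46) + t(29) = 66 + (⅛)*29*(26 - 1*29) = 66 + (⅛)*29*(26 - 29) = 66 + (⅛)*29*(-3) = 66 - 87/8 = 441/8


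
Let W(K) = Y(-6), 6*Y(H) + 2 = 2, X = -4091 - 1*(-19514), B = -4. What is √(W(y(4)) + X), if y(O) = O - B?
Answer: √15423 ≈ 124.19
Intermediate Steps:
y(O) = 4 + O (y(O) = O - 1*(-4) = O + 4 = 4 + O)
X = 15423 (X = -4091 + 19514 = 15423)
Y(H) = 0 (Y(H) = -⅓ + (⅙)*2 = -⅓ + ⅓ = 0)
W(K) = 0
√(W(y(4)) + X) = √(0 + 15423) = √15423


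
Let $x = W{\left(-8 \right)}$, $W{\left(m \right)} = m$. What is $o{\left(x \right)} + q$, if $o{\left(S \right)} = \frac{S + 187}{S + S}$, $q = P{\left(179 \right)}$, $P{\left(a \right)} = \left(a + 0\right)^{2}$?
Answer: $\frac{512477}{16} \approx 32030.0$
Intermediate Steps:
$x = -8$
$P{\left(a \right)} = a^{2}$
$q = 32041$ ($q = 179^{2} = 32041$)
$o{\left(S \right)} = \frac{187 + S}{2 S}$
$o{\left(x \right)} + q = \frac{187 - 8}{2 \left(-8\right)} + 32041 = \frac{1}{2} \left(- \frac{1}{8}\right) 179 + 32041 = - \frac{179}{16} + 32041 = \frac{512477}{16}$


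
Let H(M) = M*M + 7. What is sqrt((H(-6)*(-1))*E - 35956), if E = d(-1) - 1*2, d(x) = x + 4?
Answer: I*sqrt(35999) ≈ 189.73*I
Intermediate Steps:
d(x) = 4 + x
E = 1 (E = (4 - 1) - 1*2 = 3 - 2 = 1)
H(M) = 7 + M**2 (H(M) = M**2 + 7 = 7 + M**2)
sqrt((H(-6)*(-1))*E - 35956) = sqrt(((7 + (-6)**2)*(-1))*1 - 35956) = sqrt(((7 + 36)*(-1))*1 - 35956) = sqrt((43*(-1))*1 - 35956) = sqrt(-43*1 - 35956) = sqrt(-43 - 35956) = sqrt(-35999) = I*sqrt(35999)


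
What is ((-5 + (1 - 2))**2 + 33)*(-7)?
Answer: -483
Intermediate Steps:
((-5 + (1 - 2))**2 + 33)*(-7) = ((-5 - 1)**2 + 33)*(-7) = ((-6)**2 + 33)*(-7) = (36 + 33)*(-7) = 69*(-7) = -483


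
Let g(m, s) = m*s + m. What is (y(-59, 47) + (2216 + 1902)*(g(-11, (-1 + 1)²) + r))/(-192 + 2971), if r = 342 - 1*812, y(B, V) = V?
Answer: -1980711/2779 ≈ -712.74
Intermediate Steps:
g(m, s) = m + m*s
r = -470 (r = 342 - 812 = -470)
(y(-59, 47) + (2216 + 1902)*(g(-11, (-1 + 1)²) + r))/(-192 + 2971) = (47 + (2216 + 1902)*(-11*(1 + (-1 + 1)²) - 470))/(-192 + 2971) = (47 + 4118*(-11*(1 + 0²) - 470))/2779 = (47 + 4118*(-11*(1 + 0) - 470))*(1/2779) = (47 + 4118*(-11*1 - 470))*(1/2779) = (47 + 4118*(-11 - 470))*(1/2779) = (47 + 4118*(-481))*(1/2779) = (47 - 1980758)*(1/2779) = -1980711*1/2779 = -1980711/2779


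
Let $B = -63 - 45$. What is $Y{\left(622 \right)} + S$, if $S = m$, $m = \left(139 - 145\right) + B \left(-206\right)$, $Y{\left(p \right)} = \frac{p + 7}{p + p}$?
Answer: $\frac{27669677}{1244} \approx 22243.0$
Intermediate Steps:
$B = -108$ ($B = -63 - 45 = -108$)
$Y{\left(p \right)} = \frac{7 + p}{2 p}$
$m = 22242$ ($m = \left(139 - 145\right) - -22248 = -6 + 22248 = 22242$)
$S = 22242$
$Y{\left(622 \right)} + S = \frac{7 + 622}{2 \cdot 622} + 22242 = \frac{1}{2} \cdot \frac{1}{622} \cdot 629 + 22242 = \frac{629}{1244} + 22242 = \frac{27669677}{1244}$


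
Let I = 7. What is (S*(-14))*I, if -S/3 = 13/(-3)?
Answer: -1274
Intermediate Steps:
S = 13 (S = -39/(-3) = -39*(-1)/3 = -3*(-13/3) = 13)
(S*(-14))*I = (13*(-14))*7 = -182*7 = -1274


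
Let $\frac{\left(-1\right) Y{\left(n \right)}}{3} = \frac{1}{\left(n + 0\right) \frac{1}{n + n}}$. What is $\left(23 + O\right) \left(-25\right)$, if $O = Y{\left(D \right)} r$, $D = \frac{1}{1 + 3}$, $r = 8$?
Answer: $625$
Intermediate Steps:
$D = \frac{1}{4} \approx 0.25$
$Y{\left(n \right)} = -6$ ($Y{\left(n \right)} = - \frac{3}{\left(n + 0\right) \frac{1}{n + n}} = - \frac{3}{n \frac{1}{2 n}} = - 3 \frac{1}{\frac{1}{2}} = \left(-3\right) 2 = -6$)
$O = -48$ ($O = \left(-6\right) 8 = -48$)
$\left(23 + O\right) \left(-25\right) = \left(23 - 48\right) \left(-25\right) = \left(-25\right) \left(-25\right) = 625$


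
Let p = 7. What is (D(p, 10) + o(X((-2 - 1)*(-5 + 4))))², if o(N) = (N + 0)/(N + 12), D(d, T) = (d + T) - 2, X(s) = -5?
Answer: 10000/49 ≈ 204.08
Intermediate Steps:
D(d, T) = -2 + T + d (D(d, T) = (T + d) - 2 = -2 + T + d)
o(N) = N/(12 + N)
(D(p, 10) + o(X((-2 - 1)*(-5 + 4))))² = ((-2 + 10 + 7) - 5/(12 - 5))² = (15 - 5/7)² = (100/7)² = 10000/49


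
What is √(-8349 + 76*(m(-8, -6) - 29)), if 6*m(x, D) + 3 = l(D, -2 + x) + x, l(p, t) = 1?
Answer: I*√96117/3 ≈ 103.34*I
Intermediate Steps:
m(x, D) = -⅓ + x/6 (m(x, D) = -½ + (1 + x)/6 = -½ + (⅙ + x/6) = -⅓ + x/6)
√(-8349 + 76*(m(-8, -6) - 29)) = √(-8349 + 76*((-⅓ + (⅙)*(-8)) - 29)) = √(-8349 + 76*((-⅓ - 4/3) - 29)) = √(-8349 + 76*(-5/3 - 29)) = √(-8349 + 76*(-92/3)) = √(-8349 - 6992/3) = √(-32039/3) = I*√96117/3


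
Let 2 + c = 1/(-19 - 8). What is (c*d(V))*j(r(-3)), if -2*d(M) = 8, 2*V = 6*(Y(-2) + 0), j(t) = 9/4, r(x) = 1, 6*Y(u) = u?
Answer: 55/3 ≈ 18.333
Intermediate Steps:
Y(u) = u/6
j(t) = 9/4 (j(t) = 9*(1/4) = 9/4)
V = -1 (V = (6*((1/6)*(-2) + 0))/2 = (6*(-1/3 + 0))/2 = (6*(-1/3))/2 = (1/2)*(-2) = -1)
d(M) = -4 (d(M) = -1/2*8 = -4)
c = -55/27 (c = -2 + 1/(-19 - 8) = -2 + 1/(-27) = -2 - 1/27 = -55/27 ≈ -2.0370)
(c*d(V))*j(r(-3)) = -55/27*(-4)*(9/4) = (220/27)*(9/4) = 55/3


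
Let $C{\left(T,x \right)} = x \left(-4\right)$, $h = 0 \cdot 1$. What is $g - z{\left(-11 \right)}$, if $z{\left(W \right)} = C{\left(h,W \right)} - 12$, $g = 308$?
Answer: $276$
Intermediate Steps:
$h = 0$
$C{\left(T,x \right)} = - 4 x$
$z{\left(W \right)} = -12 - 4 W$ ($z{\left(W \right)} = - 4 W - 12 = -12 - 4 W$)
$g - z{\left(-11 \right)} = 308 - \left(-12 - -44\right) = 308 - \left(-12 + 44\right) = 308 - 32 = 276$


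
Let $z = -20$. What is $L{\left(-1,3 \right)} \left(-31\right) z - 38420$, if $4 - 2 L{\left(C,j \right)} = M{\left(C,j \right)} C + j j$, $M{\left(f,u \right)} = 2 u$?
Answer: $-38110$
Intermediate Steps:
$L{\left(C,j \right)} = 2 - \frac{j^{2}}{2} - C j$ ($L{\left(C,j \right)} = 2 - \frac{2 j C + j j}{2} = 2 - \frac{2 C j + j^{2}}{2} = 2 - \frac{j^{2} + 2 C j}{2} = 2 - \left(\frac{j^{2}}{2} + C j\right) = 2 - \frac{j^{2}}{2} - C j$)
$L{\left(-1,3 \right)} \left(-31\right) z - 38420 = \left(2 - \frac{3^{2}}{2} - \left(-1\right) 3\right) \left(-31\right) \left(-20\right) - 38420 = \left(2 - \frac{9}{2} + 3\right) \left(-31\right) \left(-20\right) - 38420 = \frac{1}{2} \left(-31\right) \left(-20\right) - 38420 = \left(- \frac{31}{2}\right) \left(-20\right) - 38420 = 310 - 38420 = -38110$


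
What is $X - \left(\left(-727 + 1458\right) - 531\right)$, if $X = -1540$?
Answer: $-1740$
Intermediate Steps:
$X - \left(\left(-727 + 1458\right) - 531\right) = -1540 - \left(\left(-727 + 1458\right) - 531\right) = -1540 - \left(731 - 531\right) = -1540 - 200 = -1740$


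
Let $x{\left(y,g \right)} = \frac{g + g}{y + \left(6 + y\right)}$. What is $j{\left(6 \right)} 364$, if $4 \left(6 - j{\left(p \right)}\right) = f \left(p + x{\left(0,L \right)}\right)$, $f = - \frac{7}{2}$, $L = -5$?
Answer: $\frac{21385}{6} \approx 3564.2$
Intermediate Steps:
$f = - \frac{7}{2}$ ($f = \left(-7\right) \frac{1}{2} = - \frac{7}{2} \approx -3.5$)
$x{\left(y,g \right)} = \frac{2 g}{6 + 2 y}$
$j{\left(p \right)} = \frac{109}{24} + \frac{7 p}{8}$ ($j{\left(p \right)} = 6 - \frac{\left(- \frac{7}{2}\right) \left(p - \frac{5}{3 + 0}\right)}{4} = 6 - \frac{\left(- \frac{7}{2}\right) \left(p - \frac{5}{3}\right)}{4} = 6 - \frac{\left(- \frac{7}{2}\right) \left(- \frac{5}{3} + p\right)}{4} = 6 - \frac{\frac{35}{6} - \frac{7 p}{2}}{4} = 6 + \left(- \frac{35}{24} + \frac{7 p}{8}\right) = \frac{109}{24} + \frac{7 p}{8}$)
$j{\left(6 \right)} 364 = \left(\frac{109}{24} + \frac{7}{8} \cdot 6\right) 364 = \left(\frac{109}{24} + \frac{21}{4}\right) 364 = \frac{235}{24} \cdot 364 = \frac{21385}{6}$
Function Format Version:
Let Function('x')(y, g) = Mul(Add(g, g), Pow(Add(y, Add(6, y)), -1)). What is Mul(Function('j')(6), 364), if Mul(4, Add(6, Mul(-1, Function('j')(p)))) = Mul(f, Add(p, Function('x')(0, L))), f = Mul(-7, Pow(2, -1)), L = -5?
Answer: Rational(21385, 6) ≈ 3564.2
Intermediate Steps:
f = Rational(-7, 2) (f = Mul(-7, Rational(1, 2)) = Rational(-7, 2) ≈ -3.5000)
Function('x')(y, g) = Mul(2, g, Pow(Add(6, Mul(2, y)), -1)) (Function('x')(y, g) = Mul(Mul(2, g), Pow(Add(6, Mul(2, y)), -1)) = Mul(2, g, Pow(Add(6, Mul(2, y)), -1)))
Function('j')(p) = Add(Rational(109, 24), Mul(Rational(7, 8), p)) (Function('j')(p) = Add(6, Mul(Rational(-1, 4), Mul(Rational(-7, 2), Add(p, Mul(-5, Pow(Add(3, 0), -1)))))) = Add(6, Mul(Rational(-1, 4), Mul(Rational(-7, 2), Add(p, Mul(-5, Pow(3, -1)))))) = Add(6, Mul(Rational(-1, 4), Mul(Rational(-7, 2), Add(p, Mul(-5, Rational(1, 3)))))) = Add(6, Mul(Rational(-1, 4), Mul(Rational(-7, 2), Add(p, Rational(-5, 3))))) = Add(6, Mul(Rational(-1, 4), Mul(Rational(-7, 2), Add(Rational(-5, 3), p)))) = Add(6, Mul(Rational(-1, 4), Add(Rational(35, 6), Mul(Rational(-7, 2), p)))) = Add(6, Add(Rational(-35, 24), Mul(Rational(7, 8), p))) = Add(Rational(109, 24), Mul(Rational(7, 8), p)))
Mul(Function('j')(6), 364) = Mul(Add(Rational(109, 24), Mul(Rational(7, 8), 6)), 364) = Mul(Add(Rational(109, 24), Rational(21, 4)), 364) = Mul(Rational(235, 24), 364) = Rational(21385, 6)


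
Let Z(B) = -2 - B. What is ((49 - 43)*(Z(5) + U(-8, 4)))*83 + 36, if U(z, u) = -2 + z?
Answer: -8430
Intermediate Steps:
((49 - 43)*(Z(5) + U(-8, 4)))*83 + 36 = ((49 - 43)*((-2 - 1*5) + (-2 - 8)))*83 + 36 = (6*((-2 - 5) - 10))*83 + 36 = (6*(-7 - 10))*83 + 36 = (6*(-17))*83 + 36 = -102*83 + 36 = -8466 + 36 = -8430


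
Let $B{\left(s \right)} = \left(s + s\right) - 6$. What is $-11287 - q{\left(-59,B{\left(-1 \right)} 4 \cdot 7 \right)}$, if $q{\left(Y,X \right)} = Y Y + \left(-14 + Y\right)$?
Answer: $-14695$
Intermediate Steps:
$B{\left(s \right)} = -6 + 2 s$ ($B{\left(s \right)} = 2 s - 6 = -6 + 2 s$)
$q{\left(Y,X \right)} = -14 + Y + Y^{2}$ ($q{\left(Y,X \right)} = Y^{2} + \left(-14 + Y\right) = -14 + Y + Y^{2}$)
$-11287 - q{\left(-59,B{\left(-1 \right)} 4 \cdot 7 \right)} = -11287 - \left(-14 - 59 + \left(-59\right)^{2}\right) = -11287 - \left(-14 - 59 + 3481\right) = -11287 - 3408 = -14695$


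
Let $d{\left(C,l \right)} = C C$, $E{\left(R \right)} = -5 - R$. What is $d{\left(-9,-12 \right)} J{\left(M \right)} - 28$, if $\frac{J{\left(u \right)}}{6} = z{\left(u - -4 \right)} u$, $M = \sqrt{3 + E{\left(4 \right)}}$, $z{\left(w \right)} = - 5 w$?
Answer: $14552 - 9720 i \sqrt{6} \approx 14552.0 - 23809.0 i$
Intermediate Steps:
$d{\left(C,l \right)} = C^{2}$
$M = i \sqrt{6}$ ($M = \sqrt{3 - 9} = \sqrt{-6} = i \sqrt{6} \approx 2.4495 i$)
$J{\left(u \right)} = 6 u \left(-20 - 5 u\right)$ ($J{\left(u \right)} = 6 - 5 \left(u - -4\right) u = 6 - 5 \left(u + 4\right) u = 6 - 5 \left(4 + u\right) u = 6 \left(-20 - 5 u\right) u = 6 u \left(-20 - 5 u\right)$)
$d{\left(-9,-12 \right)} J{\left(M \right)} - 28 = \left(-9\right)^{2} \cdot 30 i \sqrt{6} \left(-4 - i \sqrt{6}\right) - 28 = 81 \cdot 30 i \sqrt{6} \left(-4 - i \sqrt{6}\right) - 28 = 2430 i \sqrt{6} \left(-4 - i \sqrt{6}\right) - 28 = -28 + 2430 i \sqrt{6} \left(-4 - i \sqrt{6}\right)$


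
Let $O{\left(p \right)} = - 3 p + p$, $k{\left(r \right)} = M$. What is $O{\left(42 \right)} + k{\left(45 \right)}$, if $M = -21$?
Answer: $-105$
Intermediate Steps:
$k{\left(r \right)} = -21$
$O{\left(p \right)} = - 2 p$
$O{\left(42 \right)} + k{\left(45 \right)} = \left(-2\right) 42 - 21 = -84 - 21 = -105$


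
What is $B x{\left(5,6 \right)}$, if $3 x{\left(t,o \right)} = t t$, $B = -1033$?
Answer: $- \frac{25825}{3} \approx -8608.3$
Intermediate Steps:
$x{\left(t,o \right)} = \frac{t^{2}}{3}$ ($x{\left(t,o \right)} = \frac{t t}{3} = \frac{t^{2}}{3}$)
$B x{\left(5,6 \right)} = - 1033 \frac{5^{2}}{3} = - 1033 \cdot \frac{1}{3} \cdot 25 = \left(-1033\right) \frac{25}{3} = - \frac{25825}{3}$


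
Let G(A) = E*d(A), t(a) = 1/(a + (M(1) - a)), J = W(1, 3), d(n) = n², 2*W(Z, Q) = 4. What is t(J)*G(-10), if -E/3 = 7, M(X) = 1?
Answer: -2100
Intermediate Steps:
W(Z, Q) = 2 (W(Z, Q) = (½)*4 = 2)
J = 2
E = -21 (E = -3*7 = -21)
t(a) = 1 (t(a) = 1/(a + (1 - a)) = 1/1 = 1)
G(A) = -21*A²
t(J)*G(-10) = 1*(-21*(-10)²) = 1*(-21*100) = 1*(-2100) = -2100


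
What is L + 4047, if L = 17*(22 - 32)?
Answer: 3877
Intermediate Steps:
L = -170 (L = 17*(-10) = -170)
L + 4047 = -170 + 4047 = 3877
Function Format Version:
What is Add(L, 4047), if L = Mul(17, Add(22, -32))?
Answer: 3877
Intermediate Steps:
L = -170 (L = Mul(17, -10) = -170)
Add(L, 4047) = Add(-170, 4047) = 3877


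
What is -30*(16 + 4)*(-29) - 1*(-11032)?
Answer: 28432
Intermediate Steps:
-30*(16 + 4)*(-29) - 1*(-11032) = -30*20*(-29) + 11032 = -600*(-29) + 11032 = 17400 + 11032 = 28432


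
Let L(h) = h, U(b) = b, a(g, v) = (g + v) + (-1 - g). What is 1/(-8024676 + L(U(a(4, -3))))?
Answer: -1/8024680 ≈ -1.2462e-7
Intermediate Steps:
a(g, v) = -1 + v
1/(-8024676 + L(U(a(4, -3)))) = 1/(-8024676 + (-1 - 3)) = 1/(-8024676 - 4) = 1/(-8024680) = -1/8024680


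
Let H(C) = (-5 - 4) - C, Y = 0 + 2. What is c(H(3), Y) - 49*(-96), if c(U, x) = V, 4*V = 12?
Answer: 4707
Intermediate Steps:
V = 3 (V = (¼)*12 = 3)
Y = 2
H(C) = -9 - C
c(U, x) = 3
c(H(3), Y) - 49*(-96) = 3 - 49*(-96) = 3 + 4704 = 4707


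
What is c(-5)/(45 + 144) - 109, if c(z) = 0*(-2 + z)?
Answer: -109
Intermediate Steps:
c(z) = 0
c(-5)/(45 + 144) - 109 = 0/(45 + 144) - 109 = 0/189 - 109 = (1/189)*0 - 109 = 0 - 109 = -109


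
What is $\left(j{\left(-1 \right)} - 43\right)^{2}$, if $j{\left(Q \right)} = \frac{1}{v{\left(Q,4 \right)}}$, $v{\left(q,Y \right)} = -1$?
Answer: $1936$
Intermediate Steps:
$j{\left(Q \right)} = -1$ ($j{\left(Q \right)} = \frac{1}{-1} = -1$)
$\left(j{\left(-1 \right)} - 43\right)^{2} = \left(-1 - 43\right)^{2} = \left(-44\right)^{2} = 1936$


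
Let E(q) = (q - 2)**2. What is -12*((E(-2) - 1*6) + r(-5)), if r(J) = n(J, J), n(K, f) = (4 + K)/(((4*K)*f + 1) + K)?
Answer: -959/8 ≈ -119.88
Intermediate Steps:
n(K, f) = (4 + K)/(1 + K + 4*K*f) (n(K, f) = (4 + K)/((4*K*f + 1) + K) = (4 + K)/((1 + 4*K*f) + K) = (4 + K)/(1 + K + 4*K*f))
r(J) = (4 + J)/(1 + J + 4*J**2) (r(J) = (4 + J)/(1 + J + 4*J*J) = (4 + J)/(1 + J + 4*J**2))
E(q) = (-2 + q)**2
-12*((E(-2) - 1*6) + r(-5)) = -12*(((-2 - 2)**2 - 1*6) + (4 - 5)/(1 - 5 + 4*(-5)**2)) = -12*(((-4)**2 - 6) - 1/(1 - 5 + 4*25)) = -12*((16 - 6) - 1/(1 - 5 + 100)) = -12*(10 - 1/96) = -12*959/96 = -959/8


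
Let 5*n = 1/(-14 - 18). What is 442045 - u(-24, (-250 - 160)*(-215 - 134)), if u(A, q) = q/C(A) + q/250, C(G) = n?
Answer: 583396816/25 ≈ 2.3336e+7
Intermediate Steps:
n = -1/160 (n = 1/(5*(-14 - 18)) = (⅕)/(-32) = (⅕)*(-1/32) = -1/160 ≈ -0.0062500)
C(G) = -1/160
u(A, q) = -39999*q/250 (u(A, q) = q/(-1/160) + q/250 = q*(-160) + q*(1/250) = -160*q + q/250 = -39999*q/250)
442045 - u(-24, (-250 - 160)*(-215 - 134)) = 442045 - (-39999)*(-250 - 160)*(-215 - 134)/250 = 442045 - (-39999)*(-410*(-349))/250 = 442045 - (-39999)*143090/250 = 442045 - 1*(-572345691/25) = 442045 + 572345691/25 = 583396816/25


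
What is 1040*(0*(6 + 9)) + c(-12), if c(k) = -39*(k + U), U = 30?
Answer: -702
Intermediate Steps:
c(k) = -1170 - 39*k (c(k) = -39*(k + 30) = -39*(30 + k) = -1170 - 39*k)
1040*(0*(6 + 9)) + c(-12) = 1040*(0*(6 + 9)) + (-1170 - 39*(-12)) = 1040*(0*15) + (-1170 + 468) = 1040*0 - 702 = 0 - 702 = -702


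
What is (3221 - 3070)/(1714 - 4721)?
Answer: -151/3007 ≈ -0.050216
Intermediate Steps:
(3221 - 3070)/(1714 - 4721) = 151/(-3007) = 151*(-1/3007) = -151/3007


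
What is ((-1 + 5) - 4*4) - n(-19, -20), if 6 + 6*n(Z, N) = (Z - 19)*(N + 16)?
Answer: -109/3 ≈ -36.333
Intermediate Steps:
n(Z, N) = -1 + (-19 + Z)*(16 + N)/6 (n(Z, N) = -1 + ((Z - 19)*(N + 16))/6 = -1 + ((-19 + Z)*(16 + N))/6 = -1 + (-19 + Z)*(16 + N)/6)
((-1 + 5) - 4*4) - n(-19, -20) = ((-1 + 5) - 4*4) - (-155/3 - 19/6*(-20) + (8/3)*(-19) + (1/6)*(-20)*(-19)) = (4 - 16) - (-155/3 + 190/3 - 152/3 + 190/3) = -12 - 1*73/3 = -12 - 73/3 = -109/3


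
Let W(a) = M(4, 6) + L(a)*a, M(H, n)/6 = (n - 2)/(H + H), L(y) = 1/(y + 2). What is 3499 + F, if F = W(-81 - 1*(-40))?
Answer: 136619/39 ≈ 3503.1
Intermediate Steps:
L(y) = 1/(2 + y)
M(H, n) = 3*(-2 + n)/H (M(H, n) = 6*((n - 2)/(H + H)) = 6*((-2 + n)/((2*H))) = 6*((-2 + n)*(1/(2*H))) = 6*((-2 + n)/(2*H)) = 3*(-2 + n)/H)
W(a) = 3 + a/(2 + a) (W(a) = 3*(-2 + 6)/4 + a/(2 + a) = 3*(¼)*4 + a/(2 + a) = 3 + a/(2 + a))
F = 158/39 (F = 2*(3 + 2*(-81 - 1*(-40)))/(2 + (-81 - 1*(-40))) = 2*(3 + 2*(-81 + 40))/(2 + (-81 + 40)) = 2*(3 + 2*(-41))/(2 - 41) = 2*(3 - 82)/(-39) = 2*(-1/39)*(-79) = 158/39 ≈ 4.0513)
3499 + F = 3499 + 158/39 = 136619/39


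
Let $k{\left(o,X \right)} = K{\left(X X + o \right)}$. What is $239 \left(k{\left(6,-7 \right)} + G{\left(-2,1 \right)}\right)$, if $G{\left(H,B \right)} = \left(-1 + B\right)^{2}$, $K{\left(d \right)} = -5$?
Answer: $-1195$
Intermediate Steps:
$k{\left(o,X \right)} = -5$
$239 \left(k{\left(6,-7 \right)} + G{\left(-2,1 \right)}\right) = 239 \left(-5 + \left(-1 + 1\right)^{2}\right) = 239 \left(-5 + 0^{2}\right) = 239 \left(-5 + 0\right) = 239 \left(-5\right) = -1195$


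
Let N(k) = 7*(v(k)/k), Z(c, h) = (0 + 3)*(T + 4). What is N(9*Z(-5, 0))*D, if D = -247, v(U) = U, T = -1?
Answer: -1729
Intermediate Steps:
Z(c, h) = 9 (Z(c, h) = (0 + 3)*(-1 + 4) = 3*3 = 9)
N(k) = 7 (N(k) = 7*(k/k) = 7*1 = 7)
N(9*Z(-5, 0))*D = 7*(-247) = -1729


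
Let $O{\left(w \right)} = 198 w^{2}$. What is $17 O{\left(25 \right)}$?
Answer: $2103750$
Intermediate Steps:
$17 O{\left(25 \right)} = 17 \cdot 198 \cdot 25^{2} = 17 \cdot 198 \cdot 625 = 17 \cdot 123750 = 2103750$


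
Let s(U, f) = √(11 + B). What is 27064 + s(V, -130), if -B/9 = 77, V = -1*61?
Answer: 27064 + I*√682 ≈ 27064.0 + 26.115*I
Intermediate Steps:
V = -61
B = -693 (B = -9*77 = -693)
s(U, f) = I*√682 (s(U, f) = √(11 - 693) = √(-682) = I*√682)
27064 + s(V, -130) = 27064 + I*√682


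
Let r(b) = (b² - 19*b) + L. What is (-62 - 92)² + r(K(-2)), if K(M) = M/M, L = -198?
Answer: 23500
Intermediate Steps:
K(M) = 1
r(b) = -198 + b² - 19*b (r(b) = (b² - 19*b) - 198 = -198 + b² - 19*b)
(-62 - 92)² + r(K(-2)) = (-62 - 92)² + (-198 + 1² - 19*1) = (-154)² + (-198 + 1 - 19) = 23716 - 216 = 23500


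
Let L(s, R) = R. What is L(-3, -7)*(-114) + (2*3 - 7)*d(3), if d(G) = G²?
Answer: 789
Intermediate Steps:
L(-3, -7)*(-114) + (2*3 - 7)*d(3) = -7*(-114) + (2*3 - 7)*3² = 798 + (6 - 7)*9 = 798 - 1*9 = 798 - 9 = 789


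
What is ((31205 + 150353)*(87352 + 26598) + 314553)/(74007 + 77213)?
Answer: 20688848653/151220 ≈ 1.3681e+5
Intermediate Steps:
((31205 + 150353)*(87352 + 26598) + 314553)/(74007 + 77213) = (181558*113950 + 314553)/151220 = (20688534100 + 314553)*(1/151220) = 20688848653*(1/151220) = 20688848653/151220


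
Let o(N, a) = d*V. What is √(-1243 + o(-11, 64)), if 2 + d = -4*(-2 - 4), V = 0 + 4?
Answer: I*√1155 ≈ 33.985*I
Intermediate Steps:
V = 4
d = 22 (d = -2 - 4*(-2 - 4) = -2 - 4*(-6) = -2 + 24 = 22)
o(N, a) = 88 (o(N, a) = 22*4 = 88)
√(-1243 + o(-11, 64)) = √(-1243 + 88) = √(-1155) = I*√1155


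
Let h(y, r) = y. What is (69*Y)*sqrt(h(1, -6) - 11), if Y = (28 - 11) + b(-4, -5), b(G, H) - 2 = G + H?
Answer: 690*I*sqrt(10) ≈ 2182.0*I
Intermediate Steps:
b(G, H) = 2 + G + H (b(G, H) = 2 + (G + H) = 2 + G + H)
Y = 10 (Y = (28 - 11) + (2 - 4 - 5) = 17 - 7 = 10)
(69*Y)*sqrt(h(1, -6) - 11) = (69*10)*sqrt(1 - 11) = 690*sqrt(-10) = 690*(I*sqrt(10)) = 690*I*sqrt(10)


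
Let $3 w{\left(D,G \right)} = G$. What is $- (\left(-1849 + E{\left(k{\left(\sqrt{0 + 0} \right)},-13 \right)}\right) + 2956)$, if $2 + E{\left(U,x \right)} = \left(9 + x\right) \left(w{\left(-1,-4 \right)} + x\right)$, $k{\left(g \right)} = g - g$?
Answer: $- \frac{3487}{3} \approx -1162.3$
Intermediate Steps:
$w{\left(D,G \right)} = \frac{G}{3}$
$k{\left(g \right)} = 0$
$E{\left(U,x \right)} = -2 + \left(9 + x\right) \left(- \frac{4}{3} + x\right)$ ($E{\left(U,x \right)} = -2 + \left(9 + x\right) \left(\frac{1}{3} \left(-4\right) + x\right) = -2 + \left(9 + x\right) \left(- \frac{4}{3} + x\right)$)
$- (\left(-1849 + E{\left(k{\left(\sqrt{0 + 0} \right)},-13 \right)}\right) + 2956) = - (\left(-1849 + \left(-14 + \left(-13\right)^{2} + \frac{23}{3} \left(-13\right)\right)\right) + 2956) = - (\left(-1849 - - \frac{166}{3}\right) + 2956) = - (\left(-1849 + \frac{166}{3}\right) + 2956) = - (- \frac{5381}{3} + 2956) = \left(-1\right) \frac{3487}{3} = - \frac{3487}{3}$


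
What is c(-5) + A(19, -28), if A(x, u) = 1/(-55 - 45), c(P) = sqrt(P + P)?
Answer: -1/100 + I*sqrt(10) ≈ -0.01 + 3.1623*I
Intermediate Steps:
c(P) = sqrt(2)*sqrt(P) (c(P) = sqrt(2*P) = sqrt(2)*sqrt(P))
A(x, u) = -1/100 (A(x, u) = 1/(-100) = -1/100)
c(-5) + A(19, -28) = sqrt(2)*sqrt(-5) - 1/100 = sqrt(2)*(I*sqrt(5)) - 1/100 = I*sqrt(10) - 1/100 = -1/100 + I*sqrt(10)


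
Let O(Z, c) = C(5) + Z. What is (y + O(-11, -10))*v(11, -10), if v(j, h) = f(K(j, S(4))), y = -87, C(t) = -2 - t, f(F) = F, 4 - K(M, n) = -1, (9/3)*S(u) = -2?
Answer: -525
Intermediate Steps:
S(u) = -⅔ (S(u) = (⅓)*(-2) = -⅔)
K(M, n) = 5 (K(M, n) = 4 - 1*(-1) = 4 + 1 = 5)
v(j, h) = 5
O(Z, c) = -7 + Z (O(Z, c) = (-2 - 1*5) + Z = (-2 - 5) + Z = -7 + Z)
(y + O(-11, -10))*v(11, -10) = (-87 + (-7 - 11))*5 = (-87 - 18)*5 = -105*5 = -525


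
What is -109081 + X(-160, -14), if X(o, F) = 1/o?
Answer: -17452961/160 ≈ -1.0908e+5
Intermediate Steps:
-109081 + X(-160, -14) = -109081 + 1/(-160) = -109081 - 1/160 = -17452961/160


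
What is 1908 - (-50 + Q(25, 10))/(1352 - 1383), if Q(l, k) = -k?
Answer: 59088/31 ≈ 1906.1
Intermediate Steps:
1908 - (-50 + Q(25, 10))/(1352 - 1383) = 1908 - (-50 - 1*10)/(1352 - 1383) = 1908 - (-50 - 10)/(-31) = 1908 - (-60)*(-1)/31 = 1908 - 1*60/31 = 1908 - 60/31 = 59088/31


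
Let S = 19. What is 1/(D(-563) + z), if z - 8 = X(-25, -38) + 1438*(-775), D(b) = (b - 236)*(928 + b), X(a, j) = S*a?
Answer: -1/1406552 ≈ -7.1096e-7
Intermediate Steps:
X(a, j) = 19*a
D(b) = (-236 + b)*(928 + b)
z = -1114917 (z = 8 + (19*(-25) + 1438*(-775)) = 8 + (-475 - 1114450) = 8 - 1114925 = -1114917)
1/(D(-563) + z) = 1/((-219008 + (-563)**2 + 692*(-563)) - 1114917) = 1/((-219008 + 316969 - 389596) - 1114917) = 1/(-291635 - 1114917) = 1/(-1406552) = -1/1406552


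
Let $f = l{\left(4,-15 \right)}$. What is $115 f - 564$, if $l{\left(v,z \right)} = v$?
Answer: $-104$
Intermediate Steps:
$f = 4$
$115 f - 564 = 115 \cdot 4 - 564 = 460 - 564 = -104$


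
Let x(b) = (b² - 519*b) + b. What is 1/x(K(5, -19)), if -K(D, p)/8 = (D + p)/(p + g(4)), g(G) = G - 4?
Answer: 361/1114848 ≈ 0.00032381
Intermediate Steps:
g(G) = -4 + G
K(D, p) = -8*(D + p)/p (K(D, p) = -8*(D + p)/(p + (-4 + 4)) = -8*(D + p)/(p + 0) = -8*(D + p)/p)
x(b) = b² - 518*b
1/x(K(5, -19)) = 1/((-8 - 8*5/(-19))*(-518 + (-8 - 8*5/(-19)))) = 1/((-8 - 8*5*(-1/19))*(-518 + (-8 - 8*5*(-1/19)))) = 1/((-8 + 40/19)*(-518 + (-8 + 40/19))) = 1/(-112*(-518 - 112/19)/19) = 1/(-112/19*(-9954/19)) = 1/(1114848/361) = 361/1114848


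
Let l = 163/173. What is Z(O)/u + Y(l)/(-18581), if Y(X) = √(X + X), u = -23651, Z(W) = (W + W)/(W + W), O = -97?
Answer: -1/23651 - √56398/3214513 ≈ -0.00011616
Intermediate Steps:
Z(W) = 1 (Z(W) = (2*W)/((2*W)) = (2*W)*(1/(2*W)) = 1)
l = 163/173 (l = 163*(1/173) = 163/173 ≈ 0.94220)
Y(X) = √2*√X (Y(X) = √(2*X) = √2*√X)
Z(O)/u + Y(l)/(-18581) = 1/(-23651) + (√2*√(163/173))/(-18581) = 1*(-1/23651) + (√2*(√28199/173))*(-1/18581) = -1/23651 + (√56398/173)*(-1/18581) = -1/23651 - √56398/3214513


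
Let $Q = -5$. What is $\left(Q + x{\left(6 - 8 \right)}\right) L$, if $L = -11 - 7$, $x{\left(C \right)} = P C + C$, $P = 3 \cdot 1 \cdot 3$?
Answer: $450$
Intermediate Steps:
$P = 9$ ($P = 3 \cdot 3 = 9$)
$x{\left(C \right)} = 10 C$ ($x{\left(C \right)} = 9 C + C = 10 C$)
$L = -18$ ($L = -11 - 7 = -18$)
$\left(Q + x{\left(6 - 8 \right)}\right) L = \left(-5 + 10 \left(6 - 8\right)\right) \left(-18\right) = \left(-5 + 10 \left(-2\right)\right) \left(-18\right) = \left(-5 - 20\right) \left(-18\right) = \left(-25\right) \left(-18\right) = 450$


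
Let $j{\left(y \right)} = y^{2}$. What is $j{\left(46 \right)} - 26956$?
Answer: $-24840$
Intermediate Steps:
$j{\left(46 \right)} - 26956 = 46^{2} - 26956 = 2116 - 26956 = -24840$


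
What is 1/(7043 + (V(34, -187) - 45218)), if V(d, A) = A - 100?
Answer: -1/38462 ≈ -2.6000e-5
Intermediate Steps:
V(d, A) = -100 + A
1/(7043 + (V(34, -187) - 45218)) = 1/(7043 + ((-100 - 187) - 45218)) = 1/(7043 + (-287 - 45218)) = 1/(7043 - 45505) = 1/(-38462) = -1/38462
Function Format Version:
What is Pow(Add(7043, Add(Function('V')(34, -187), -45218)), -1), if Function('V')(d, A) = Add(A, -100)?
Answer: Rational(-1, 38462) ≈ -2.6000e-5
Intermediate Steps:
Function('V')(d, A) = Add(-100, A)
Pow(Add(7043, Add(Function('V')(34, -187), -45218)), -1) = Pow(Add(7043, Add(Add(-100, -187), -45218)), -1) = Pow(Add(7043, Add(-287, -45218)), -1) = Pow(Add(7043, -45505), -1) = Pow(-38462, -1) = Rational(-1, 38462)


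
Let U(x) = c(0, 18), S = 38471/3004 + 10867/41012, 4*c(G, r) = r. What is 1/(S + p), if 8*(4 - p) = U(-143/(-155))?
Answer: 123200048/2033917285 ≈ 0.060573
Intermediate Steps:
c(G, r) = r/4
S = 100651070/7700003 (S = 38471*(1/3004) + 10867*(1/41012) = 38471/3004 + 10867/41012 = 100651070/7700003 ≈ 13.072)
U(x) = 9/2 (U(x) = (¼)*18 = 9/2)
p = 55/16 (p = 4 - ⅛*9/2 = 4 - 9/16 = 55/16 ≈ 3.4375)
1/(S + p) = 1/(100651070/7700003 + 55/16) = 1/(2033917285/123200048) = 123200048/2033917285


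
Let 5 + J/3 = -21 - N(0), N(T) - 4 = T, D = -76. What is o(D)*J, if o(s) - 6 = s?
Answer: 6300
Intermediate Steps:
N(T) = 4 + T
o(s) = 6 + s
J = -90 (J = -15 + 3*(-21 - (4 + 0)) = -15 + 3*(-21 - 1*4) = -15 + 3*(-21 - 4) = -15 + 3*(-25) = -15 - 75 = -90)
o(D)*J = (6 - 76)*(-90) = -70*(-90) = 6300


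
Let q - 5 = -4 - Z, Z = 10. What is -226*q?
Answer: 2034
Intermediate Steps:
q = -9 (q = 5 + (-4 - 1*10) = 5 + (-4 - 10) = 5 - 14 = -9)
-226*q = -226*(-9) = 2034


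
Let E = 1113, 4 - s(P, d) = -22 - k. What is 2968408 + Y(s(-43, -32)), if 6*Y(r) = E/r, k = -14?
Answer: 71242163/24 ≈ 2.9684e+6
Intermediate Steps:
s(P, d) = 12 (s(P, d) = 4 - (-22 - 1*(-14)) = 4 - (-22 + 14) = 4 - 1*(-8) = 4 + 8 = 12)
Y(r) = 371/(2*r) (Y(r) = (1113/r)/6 = 371/(2*r))
2968408 + Y(s(-43, -32)) = 2968408 + (371/2)/12 = 2968408 + (371/2)*(1/12) = 2968408 + 371/24 = 71242163/24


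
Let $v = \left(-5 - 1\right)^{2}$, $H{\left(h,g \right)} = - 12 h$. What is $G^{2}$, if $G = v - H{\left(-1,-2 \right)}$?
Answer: $576$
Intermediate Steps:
$v = 36$ ($v = \left(-6\right)^{2} = 36$)
$G = 24$ ($G = 36 - \left(-12\right) \left(-1\right) = 36 - 12 = 24$)
$G^{2} = 24^{2} = 576$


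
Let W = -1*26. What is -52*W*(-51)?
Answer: -68952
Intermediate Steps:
W = -26
-52*W*(-51) = -52*(-26)*(-51) = 1352*(-51) = -68952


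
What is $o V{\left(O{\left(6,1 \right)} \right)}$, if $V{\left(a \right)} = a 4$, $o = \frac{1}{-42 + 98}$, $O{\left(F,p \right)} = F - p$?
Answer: $\frac{5}{14} \approx 0.35714$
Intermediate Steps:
$o = \frac{1}{56} \approx 0.017857$
$V{\left(a \right)} = 4 a$
$o V{\left(O{\left(6,1 \right)} \right)} = \frac{4 \left(6 - 1\right)}{56} = \frac{4 \cdot 5}{56} = \frac{1}{56} \cdot 20 = \frac{5}{14}$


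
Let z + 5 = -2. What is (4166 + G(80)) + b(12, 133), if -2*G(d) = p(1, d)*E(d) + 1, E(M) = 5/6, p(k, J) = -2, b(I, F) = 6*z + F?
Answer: 12772/3 ≈ 4257.3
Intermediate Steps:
z = -7 (z = -5 - 2 = -7)
b(I, F) = -42 + F (b(I, F) = 6*(-7) + F = -42 + F)
E(M) = ⅚ (E(M) = 5*(⅙) = ⅚)
G(d) = ⅓ (G(d) = -(-2*⅚ + 1)/2 = -(-5/3 + 1)/2 = -½*(-⅔) = ⅓)
(4166 + G(80)) + b(12, 133) = (4166 + ⅓) + (-42 + 133) = 12499/3 + 91 = 12772/3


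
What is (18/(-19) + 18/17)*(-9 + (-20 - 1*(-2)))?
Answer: -972/323 ≈ -3.0093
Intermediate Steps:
(18/(-19) + 18/17)*(-9 + (-20 - 1*(-2))) = (18*(-1/19) + 18*(1/17))*(-9 + (-20 + 2)) = (-18/19 + 18/17)*(-9 - 18) = (36/323)*(-27) = -972/323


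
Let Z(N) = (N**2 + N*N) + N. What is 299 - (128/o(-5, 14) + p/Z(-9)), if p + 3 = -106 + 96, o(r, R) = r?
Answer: 248384/765 ≈ 324.69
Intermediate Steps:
Z(N) = N + 2*N**2 (Z(N) = (N**2 + N**2) + N = 2*N**2 + N = N + 2*N**2)
p = -13 (p = -3 + (-106 + 96) = -3 - 10 = -13)
299 - (128/o(-5, 14) + p/Z(-9)) = 299 - (128/(-5) - 13*(-1/(9*(1 + 2*(-9))))) = 299 - (128*(-1/5) - 13*(-1/(9*(1 - 18)))) = 299 - (-128/5 - 13/((-9*(-17)))) = 299 - (-128/5 - 13/153) = 299 - 1*(-19649/765) = 299 + 19649/765 = 248384/765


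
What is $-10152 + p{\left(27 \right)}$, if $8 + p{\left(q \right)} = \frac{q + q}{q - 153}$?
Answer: $- \frac{71123}{7} \approx -10160.0$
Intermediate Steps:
$p{\left(q \right)} = -8 + \frac{2 q}{-153 + q}$ ($p{\left(q \right)} = -8 + \frac{q + q}{q - 153} = -8 + \frac{2 q}{-153 + q}$)
$-10152 + p{\left(27 \right)} = -10152 + \frac{6 \left(204 - 27\right)}{-153 + 27} = -10152 + \frac{6 \left(204 - 27\right)}{-126} = -10152 + 6 \left(- \frac{1}{126}\right) 177 = -10152 - \frac{59}{7} = - \frac{71123}{7}$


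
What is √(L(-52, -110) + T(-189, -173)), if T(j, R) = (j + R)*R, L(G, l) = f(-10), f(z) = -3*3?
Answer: √62617 ≈ 250.23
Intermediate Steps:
f(z) = -9
L(G, l) = -9
T(j, R) = R*(R + j) (T(j, R) = (R + j)*R = R*(R + j))
√(L(-52, -110) + T(-189, -173)) = √(-9 - 173*(-173 - 189)) = √(-9 - 173*(-362)) = √(-9 + 62626) = √62617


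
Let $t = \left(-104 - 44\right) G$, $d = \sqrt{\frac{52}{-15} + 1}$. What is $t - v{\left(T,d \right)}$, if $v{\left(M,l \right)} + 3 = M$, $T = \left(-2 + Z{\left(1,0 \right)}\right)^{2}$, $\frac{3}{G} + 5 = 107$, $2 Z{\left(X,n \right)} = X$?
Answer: $- \frac{245}{68} \approx -3.6029$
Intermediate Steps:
$Z{\left(X,n \right)} = \frac{X}{2}$
$G = \frac{1}{34}$ ($G = \frac{3}{-5 + 107} = \frac{3}{102} = 3 \cdot \frac{1}{102} = \frac{1}{34} \approx 0.029412$)
$T = \frac{9}{4}$ ($T = \left(-2 + \frac{1}{2} \cdot 1\right)^{2} = \left(-2 + \frac{1}{2}\right)^{2} = \left(- \frac{3}{2}\right)^{2} = \frac{9}{4} \approx 2.25$)
$d = \frac{i \sqrt{555}}{15}$ ($d = \sqrt{52 \left(- \frac{1}{15}\right) + 1} = \sqrt{- \frac{52}{15} + 1} = \sqrt{- \frac{37}{15}} = \frac{i \sqrt{555}}{15} \approx 1.5706 i$)
$v{\left(M,l \right)} = -3 + M$
$t = - \frac{74}{17}$ ($t = \left(-104 - 44\right) \frac{1}{34} = \left(-148\right) \frac{1}{34} = - \frac{74}{17} \approx -4.3529$)
$t - v{\left(T,d \right)} = - \frac{74}{17} - \left(-3 + \frac{9}{4}\right) = - \frac{74}{17} - - \frac{3}{4} = - \frac{74}{17} + \frac{3}{4} = - \frac{245}{68}$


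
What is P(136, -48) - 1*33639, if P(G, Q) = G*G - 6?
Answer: -15149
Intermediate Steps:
P(G, Q) = -6 + G**2 (P(G, Q) = G**2 - 6 = -6 + G**2)
P(136, -48) - 1*33639 = (-6 + 136**2) - 1*33639 = (-6 + 18496) - 33639 = 18490 - 33639 = -15149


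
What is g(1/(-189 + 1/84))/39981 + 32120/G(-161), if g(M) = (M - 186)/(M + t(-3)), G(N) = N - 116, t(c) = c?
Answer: -20422196472154/176121542511 ≈ -115.96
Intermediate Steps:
G(N) = -116 + N
g(M) = (-186 + M)/(-3 + M) (g(M) = (M - 186)/(M - 3) = (-186 + M)/(-3 + M))
g(1/(-189 + 1/84))/39981 + 32120/G(-161) = ((-186 + 1/(-189 + 1/84))/(-3 + 1/(-189 + 1/84)))/39981 + 32120/(-116 - 161) = ((-186 + 1/(-189 + 1/84))/(-3 + 1/(-189 + 1/84)))*(1/39981) + 32120/(-277) = ((-186 + 1/(-15875/84))/(-3 + 1/(-15875/84)))*(1/39981) + 32120*(-1/277) = ((-186 - 84/15875)/(-3 - 84/15875))*(1/39981) - 32120/277 = (-2952834/15875/(-47709/15875))*(1/39981) - 32120/277 = -15875/47709*(-2952834/15875)*(1/39981) - 32120/277 = (984278/15903)*(1/39981) - 32120/277 = 984278/635817843 - 32120/277 = -20422196472154/176121542511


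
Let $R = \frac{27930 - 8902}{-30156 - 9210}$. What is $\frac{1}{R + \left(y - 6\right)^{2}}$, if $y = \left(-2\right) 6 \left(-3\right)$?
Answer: $\frac{19683}{17705186} \approx 0.0011117$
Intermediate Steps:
$y = 36$ ($y = \left(-12\right) \left(-3\right) = 36$)
$R = - \frac{9514}{19683}$ ($R = \frac{19028}{-39366} = 19028 \left(- \frac{1}{39366}\right) = - \frac{9514}{19683} \approx -0.48336$)
$\frac{1}{R + \left(y - 6\right)^{2}} = \frac{1}{- \frac{9514}{19683} + \left(36 - 6\right)^{2}} = \frac{1}{- \frac{9514}{19683} + 30^{2}} = \frac{1}{- \frac{9514}{19683} + 900} = \frac{1}{\frac{17705186}{19683}} = \frac{19683}{17705186}$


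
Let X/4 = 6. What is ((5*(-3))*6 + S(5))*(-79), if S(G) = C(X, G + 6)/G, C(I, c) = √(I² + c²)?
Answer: 7110 - 79*√697/5 ≈ 6692.9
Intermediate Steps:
X = 24 (X = 4*6 = 24)
S(G) = √(576 + (6 + G)²)/G (S(G) = √(24² + (G + 6)²)/G = √(576 + (6 + G)²)/G)
((5*(-3))*6 + S(5))*(-79) = ((5*(-3))*6 + √(576 + (6 + 5)²)/5)*(-79) = (-15*6 + √(576 + 11²)/5)*(-79) = (-90 + √(576 + 121)/5)*(-79) = (-90 + √697/5)*(-79) = 7110 - 79*√697/5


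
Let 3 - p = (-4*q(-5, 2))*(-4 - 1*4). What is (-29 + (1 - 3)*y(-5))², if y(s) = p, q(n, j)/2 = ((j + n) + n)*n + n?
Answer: 19758025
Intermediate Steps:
q(n, j) = 2*n + 2*n*(j + 2*n) (q(n, j) = 2*(((j + n) + n)*n + n) = 2*((j + 2*n)*n + n) = 2*(n*(j + 2*n) + n) = 2*(n + n*(j + 2*n)) = 2*n + 2*n*(j + 2*n))
p = -2237 (p = 3 - (-8*(-5)*(1 + 2 + 2*(-5)))*(-4 - 1*4) = 3 - (-8*(-5)*(1 + 2 - 10))*(-4 - 4) = 3 - (-8*(-5)*(-7))*(-8) = 3 - (-4*70)*(-8) = 3 - (-280)*(-8) = 3 - 1*2240 = 3 - 2240 = -2237)
y(s) = -2237
(-29 + (1 - 3)*y(-5))² = (-29 + (1 - 3)*(-2237))² = (-29 - 2*(-2237))² = (-29 + 4474)² = 4445² = 19758025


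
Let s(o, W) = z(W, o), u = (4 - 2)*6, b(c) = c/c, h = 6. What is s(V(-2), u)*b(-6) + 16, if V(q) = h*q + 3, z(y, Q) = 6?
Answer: 22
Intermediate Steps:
b(c) = 1
u = 12 (u = 2*6 = 12)
V(q) = 3 + 6*q (V(q) = 6*q + 3 = 3 + 6*q)
s(o, W) = 6
s(V(-2), u)*b(-6) + 16 = 6*1 + 16 = 6 + 16 = 22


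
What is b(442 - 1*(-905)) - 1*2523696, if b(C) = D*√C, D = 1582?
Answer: -2523696 + 1582*√1347 ≈ -2.4656e+6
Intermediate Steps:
b(C) = 1582*√C
b(442 - 1*(-905)) - 1*2523696 = 1582*√(442 - 1*(-905)) - 1*2523696 = 1582*√(442 + 905) - 2523696 = 1582*√1347 - 2523696 = -2523696 + 1582*√1347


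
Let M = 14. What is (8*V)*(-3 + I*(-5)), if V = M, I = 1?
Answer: -896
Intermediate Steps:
V = 14
(8*V)*(-3 + I*(-5)) = (8*14)*(-3 + 1*(-5)) = 112*(-3 - 5) = 112*(-8) = -896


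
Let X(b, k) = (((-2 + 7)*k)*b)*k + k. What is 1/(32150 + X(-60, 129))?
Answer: -1/4960021 ≈ -2.0161e-7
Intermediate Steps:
X(b, k) = k + 5*b*k² (X(b, k) = ((5*k)*b)*k + k = (5*b*k)*k + k = 5*b*k² + k = k + 5*b*k²)
1/(32150 + X(-60, 129)) = 1/(32150 + 129*(1 + 5*(-60)*129)) = 1/(32150 + 129*(1 - 38700)) = 1/(32150 + 129*(-38699)) = 1/(32150 - 4992171) = 1/(-4960021) = -1/4960021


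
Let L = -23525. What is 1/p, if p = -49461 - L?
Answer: -1/25936 ≈ -3.8556e-5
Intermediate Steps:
p = -25936 (p = -49461 - 1*(-23525) = -49461 + 23525 = -25936)
1/p = 1/(-25936) = -1/25936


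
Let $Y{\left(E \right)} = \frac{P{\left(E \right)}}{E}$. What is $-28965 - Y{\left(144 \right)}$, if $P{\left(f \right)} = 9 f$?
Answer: $-28974$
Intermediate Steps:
$Y{\left(E \right)} = 9$ ($Y{\left(E \right)} = \frac{9 E}{E} = 9$)
$-28965 - Y{\left(144 \right)} = -28965 - 9 = -28974$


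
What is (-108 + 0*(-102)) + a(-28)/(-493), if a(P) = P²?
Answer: -54028/493 ≈ -109.59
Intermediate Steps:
(-108 + 0*(-102)) + a(-28)/(-493) = (-108 + 0*(-102)) + (-28)²/(-493) = (-108 + 0) - 1/493*784 = -108 - 784/493 = -54028/493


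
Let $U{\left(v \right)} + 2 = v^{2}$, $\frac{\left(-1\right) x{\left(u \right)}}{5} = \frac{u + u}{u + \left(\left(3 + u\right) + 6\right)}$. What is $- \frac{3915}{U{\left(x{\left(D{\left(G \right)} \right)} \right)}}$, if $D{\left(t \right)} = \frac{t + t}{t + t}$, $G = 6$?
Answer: $\frac{473715}{142} \approx 3336.0$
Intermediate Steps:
$D{\left(t \right)} = 1$ ($D{\left(t \right)} = \frac{2 t}{2 t} = 2 t \frac{1}{2 t} = 1$)
$x{\left(u \right)} = - \frac{10 u}{9 + 2 u}$ ($x{\left(u \right)} = - 5 \frac{u + u}{u + \left(\left(3 + u\right) + 6\right)} = - 5 \frac{2 u}{u + \left(9 + u\right)} = - 5 \frac{2 u}{9 + 2 u} = - \frac{10 u}{9 + 2 u}$)
$U{\left(v \right)} = -2 + v^{2}$
$- \frac{3915}{U{\left(x{\left(D{\left(G \right)} \right)} \right)}} = - \frac{3915}{-2 + \left(\left(-10\right) 1 \frac{1}{9 + 2 \cdot 1}\right)^{2}} = - \frac{3915}{-2 + \left(\left(-10\right) 1 \frac{1}{9 + 2}\right)^{2}} = - \frac{3915}{-2 + \left(\left(-10\right) 1 \cdot \frac{1}{11}\right)^{2}} = - \frac{3915}{-2 + \left(- \frac{10}{11}\right)^{2}} = - \frac{3915}{-2 + \frac{100}{121}} = - \frac{3915}{- \frac{142}{121}} = \left(-3915\right) \left(- \frac{121}{142}\right) = \frac{473715}{142}$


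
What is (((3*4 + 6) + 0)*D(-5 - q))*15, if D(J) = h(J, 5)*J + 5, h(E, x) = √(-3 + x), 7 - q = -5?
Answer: 1350 - 4590*√2 ≈ -5141.2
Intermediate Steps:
q = 12 (q = 7 - 1*(-5) = 7 + 5 = 12)
D(J) = 5 + J*√2 (D(J) = √(-3 + 5)*J + 5 = √2*J + 5 = J*√2 + 5 = 5 + J*√2)
(((3*4 + 6) + 0)*D(-5 - q))*15 = (((3*4 + 6) + 0)*(5 + (-5 - 1*12)*√2))*15 = (((12 + 6) + 0)*(5 + (-5 - 12)*√2))*15 = ((18 + 0)*(5 - 17*√2))*15 = (18*(5 - 17*√2))*15 = (90 - 306*√2)*15 = 1350 - 4590*√2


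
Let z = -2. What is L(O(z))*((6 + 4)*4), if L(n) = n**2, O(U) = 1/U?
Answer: 10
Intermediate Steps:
L(O(z))*((6 + 4)*4) = (1/(-2))**2*((6 + 4)*4) = (-1/2)**2*(10*4) = (1/4)*40 = 10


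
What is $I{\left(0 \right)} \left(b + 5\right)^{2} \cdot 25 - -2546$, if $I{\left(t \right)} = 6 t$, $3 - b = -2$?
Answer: $2546$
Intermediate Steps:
$b = 5$ ($b = 3 - -2 = 3 + 2 = 5$)
$I{\left(0 \right)} \left(b + 5\right)^{2} \cdot 25 - -2546 = 6 \cdot 0 \left(5 + 5\right)^{2} \cdot 25 - -2546 = 0 \cdot 10^{2} \cdot 25 + 2546 = 0 \cdot 100 \cdot 25 + 2546 = 0 \cdot 25 + 2546 = 0 + 2546 = 2546$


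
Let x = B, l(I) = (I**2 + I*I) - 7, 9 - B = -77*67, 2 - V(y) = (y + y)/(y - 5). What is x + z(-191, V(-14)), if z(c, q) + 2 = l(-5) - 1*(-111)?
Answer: 5320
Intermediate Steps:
V(y) = 2 - 2*y/(-5 + y) (V(y) = 2 - (y + y)/(y - 5) = 2 - 2*y/(-5 + y))
B = 5168 (B = 9 - (-77)*67 = 9 - 1*(-5159) = 9 + 5159 = 5168)
l(I) = -7 + 2*I**2 (l(I) = (I**2 + I**2) - 7 = 2*I**2 - 7 = -7 + 2*I**2)
z(c, q) = 152 (z(c, q) = -2 + ((-7 + 2*(-5)**2) - 1*(-111)) = -2 + ((-7 + 2*25) + 111) = -2 + ((-7 + 50) + 111) = -2 + (43 + 111) = -2 + 154 = 152)
x = 5168
x + z(-191, V(-14)) = 5168 + 152 = 5320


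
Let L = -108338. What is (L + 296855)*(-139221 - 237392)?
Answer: -70997952921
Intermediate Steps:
(L + 296855)*(-139221 - 237392) = (-108338 + 296855)*(-139221 - 237392) = 188517*(-376613) = -70997952921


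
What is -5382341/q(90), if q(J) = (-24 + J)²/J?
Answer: -26911705/242 ≈ -1.1121e+5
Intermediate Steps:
q(J) = (-24 + J)²/J
-5382341/q(90) = -5382341*90/(-24 + 90)² = -5382341/((1/90)*66²) = -5382341/((1/90)*4356) = -5382341/242/5 = -5382341*5/242 = -26911705/242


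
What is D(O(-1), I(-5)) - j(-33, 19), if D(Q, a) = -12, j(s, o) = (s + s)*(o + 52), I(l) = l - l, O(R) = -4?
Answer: 4674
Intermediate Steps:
I(l) = 0
j(s, o) = 2*s*(52 + o) (j(s, o) = (2*s)*(52 + o) = 2*s*(52 + o))
D(O(-1), I(-5)) - j(-33, 19) = -12 - 2*(-33)*(52 + 19) = -12 - 2*(-33)*71 = -12 - 1*(-4686) = -12 + 4686 = 4674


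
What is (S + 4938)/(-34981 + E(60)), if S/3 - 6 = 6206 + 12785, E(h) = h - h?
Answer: -61929/34981 ≈ -1.7704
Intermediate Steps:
E(h) = 0
S = 56991 (S = 18 + 3*(6206 + 12785) = 18 + 3*18991 = 18 + 56973 = 56991)
(S + 4938)/(-34981 + E(60)) = (56991 + 4938)/(-34981 + 0) = 61929/(-34981) = 61929*(-1/34981) = -61929/34981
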